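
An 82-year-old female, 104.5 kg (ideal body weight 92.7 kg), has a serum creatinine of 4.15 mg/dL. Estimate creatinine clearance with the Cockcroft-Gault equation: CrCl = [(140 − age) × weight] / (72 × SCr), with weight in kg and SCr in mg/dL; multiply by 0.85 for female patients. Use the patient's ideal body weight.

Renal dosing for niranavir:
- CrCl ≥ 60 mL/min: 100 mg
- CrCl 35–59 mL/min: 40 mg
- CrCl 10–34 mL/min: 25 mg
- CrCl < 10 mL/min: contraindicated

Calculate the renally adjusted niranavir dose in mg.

25 mg

CrCl = (140 − 82) × 92.7 / (72 × 4.15) × 0.85 = 5376.6 / 298.80 × 0.85 ≈ 15.3 mL/min
CrCl ≈ 15 mL/min → bracket 10–34 mL/min.
Dose for this bracket: 25 mg.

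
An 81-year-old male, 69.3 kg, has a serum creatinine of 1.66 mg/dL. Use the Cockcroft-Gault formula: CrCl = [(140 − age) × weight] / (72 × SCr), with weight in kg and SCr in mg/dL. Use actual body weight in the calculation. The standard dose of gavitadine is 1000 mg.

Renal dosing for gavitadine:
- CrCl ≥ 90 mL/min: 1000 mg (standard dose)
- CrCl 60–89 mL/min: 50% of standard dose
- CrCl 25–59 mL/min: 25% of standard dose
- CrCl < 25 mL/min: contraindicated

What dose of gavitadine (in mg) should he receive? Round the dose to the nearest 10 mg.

250 mg

CrCl = (140 − 81) × 69.3 / (72 × 1.66) = 4088.7 / 119.52 ≈ 34.2 mL/min
CrCl ≈ 34 mL/min → bracket 25–59 mL/min.
25% of 1000 mg = 250 mg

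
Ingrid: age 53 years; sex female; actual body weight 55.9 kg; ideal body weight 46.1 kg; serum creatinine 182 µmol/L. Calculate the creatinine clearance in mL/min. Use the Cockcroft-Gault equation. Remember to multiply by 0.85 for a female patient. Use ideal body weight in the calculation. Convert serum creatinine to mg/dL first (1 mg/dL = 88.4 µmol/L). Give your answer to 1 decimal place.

SCr = 182 / 88.4 = 2.059 mg/dL
CrCl = (140 − 53) × 46.1 / (72 × 2.059) × 0.85 = 4010.7 / 148.25 × 0.85 ≈ 23.0 mL/min

23.0 mL/min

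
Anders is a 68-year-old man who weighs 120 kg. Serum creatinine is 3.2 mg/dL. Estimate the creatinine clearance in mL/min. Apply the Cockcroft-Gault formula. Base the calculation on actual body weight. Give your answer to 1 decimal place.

37.5 mL/min

CrCl = (140 − 68) × 120 / (72 × 3.2) = 8640.0 / 230.40 ≈ 37.5 mL/min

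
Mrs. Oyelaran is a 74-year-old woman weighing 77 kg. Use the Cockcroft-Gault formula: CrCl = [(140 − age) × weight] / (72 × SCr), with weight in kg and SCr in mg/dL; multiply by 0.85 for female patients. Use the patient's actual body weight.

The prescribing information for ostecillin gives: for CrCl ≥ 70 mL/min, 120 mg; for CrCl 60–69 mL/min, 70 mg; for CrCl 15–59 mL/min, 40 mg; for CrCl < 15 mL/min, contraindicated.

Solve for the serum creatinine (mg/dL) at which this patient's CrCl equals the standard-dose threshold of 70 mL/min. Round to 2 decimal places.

Standard dose requires CrCl ≥ 70 mL/min.
Set (140 − 74) × 77 × 0.85 / (72 × SCr) = 70
SCr = (140 − 74) × 77 × 0.85 / (72 × 70) = 0.857 mg/dL

0.86 mg/dL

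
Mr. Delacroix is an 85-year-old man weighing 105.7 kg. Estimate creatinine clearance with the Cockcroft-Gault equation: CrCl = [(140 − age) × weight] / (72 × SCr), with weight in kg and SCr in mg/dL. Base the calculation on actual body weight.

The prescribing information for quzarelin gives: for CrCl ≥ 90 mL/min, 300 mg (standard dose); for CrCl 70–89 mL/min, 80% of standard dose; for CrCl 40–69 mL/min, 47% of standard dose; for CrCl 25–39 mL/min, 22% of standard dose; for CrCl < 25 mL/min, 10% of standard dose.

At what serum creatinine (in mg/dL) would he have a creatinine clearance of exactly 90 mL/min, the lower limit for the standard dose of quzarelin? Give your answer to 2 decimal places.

Standard dose requires CrCl ≥ 90 mL/min.
Set (140 − 85) × 105.7 / (72 × SCr) = 90
SCr = (140 − 85) × 105.7 / (72 × 90) = 0.897 mg/dL

0.90 mg/dL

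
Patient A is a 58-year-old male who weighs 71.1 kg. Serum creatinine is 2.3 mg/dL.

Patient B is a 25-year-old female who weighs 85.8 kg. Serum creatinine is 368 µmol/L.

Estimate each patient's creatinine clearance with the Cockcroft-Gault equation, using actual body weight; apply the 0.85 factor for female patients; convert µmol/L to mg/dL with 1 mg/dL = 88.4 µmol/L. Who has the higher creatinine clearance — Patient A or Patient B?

Patient A: CrCl = (140 − 58) × 71.1 / (72 × 2.3) = 5830.2 / 165.60 ≈ 35.2 mL/min
Patient B: SCr = 368 / 88.4 = 4.163 mg/dL
Patient B: CrCl = (140 − 25) × 85.8 / (72 × 4.163) × 0.85 = 9867.0 / 299.74 × 0.85 ≈ 28.0 mL/min
35.2 vs 28.0 mL/min → Patient A is higher.

Patient A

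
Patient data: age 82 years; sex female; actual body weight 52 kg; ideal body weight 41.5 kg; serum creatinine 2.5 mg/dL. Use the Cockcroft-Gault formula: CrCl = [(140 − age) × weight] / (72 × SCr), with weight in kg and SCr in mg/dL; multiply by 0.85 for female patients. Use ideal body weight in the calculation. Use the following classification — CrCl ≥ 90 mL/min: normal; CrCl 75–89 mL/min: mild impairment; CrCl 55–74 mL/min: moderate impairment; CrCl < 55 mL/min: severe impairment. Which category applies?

severe impairment

CrCl = (140 − 82) × 41.5 / (72 × 2.5) × 0.85 = 2407.0 / 180.00 × 0.85 ≈ 11.4 mL/min
11 mL/min falls in the 'severe impairment' range.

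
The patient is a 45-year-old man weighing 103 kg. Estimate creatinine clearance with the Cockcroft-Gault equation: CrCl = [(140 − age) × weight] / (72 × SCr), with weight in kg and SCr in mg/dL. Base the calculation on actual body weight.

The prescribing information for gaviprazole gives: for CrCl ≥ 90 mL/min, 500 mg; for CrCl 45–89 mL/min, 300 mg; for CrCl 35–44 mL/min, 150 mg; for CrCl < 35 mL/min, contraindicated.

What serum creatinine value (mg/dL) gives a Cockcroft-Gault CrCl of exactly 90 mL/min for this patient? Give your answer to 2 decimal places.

1.51 mg/dL

Standard dose requires CrCl ≥ 90 mL/min.
Set (140 − 45) × 103 / (72 × SCr) = 90
SCr = (140 − 45) × 103 / (72 × 90) = 1.510 mg/dL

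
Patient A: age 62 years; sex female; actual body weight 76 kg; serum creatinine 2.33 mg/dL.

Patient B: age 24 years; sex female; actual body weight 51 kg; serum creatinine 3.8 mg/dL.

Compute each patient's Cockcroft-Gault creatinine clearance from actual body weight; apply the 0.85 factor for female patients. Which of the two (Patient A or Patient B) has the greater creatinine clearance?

Patient A: CrCl = (140 − 62) × 76 / (72 × 2.33) × 0.85 = 5928.0 / 167.76 × 0.85 ≈ 30.0 mL/min
Patient B: CrCl = (140 − 24) × 51 / (72 × 3.8) × 0.85 = 5916.0 / 273.60 × 0.85 ≈ 18.4 mL/min
30.0 vs 18.4 mL/min → Patient A is higher.

Patient A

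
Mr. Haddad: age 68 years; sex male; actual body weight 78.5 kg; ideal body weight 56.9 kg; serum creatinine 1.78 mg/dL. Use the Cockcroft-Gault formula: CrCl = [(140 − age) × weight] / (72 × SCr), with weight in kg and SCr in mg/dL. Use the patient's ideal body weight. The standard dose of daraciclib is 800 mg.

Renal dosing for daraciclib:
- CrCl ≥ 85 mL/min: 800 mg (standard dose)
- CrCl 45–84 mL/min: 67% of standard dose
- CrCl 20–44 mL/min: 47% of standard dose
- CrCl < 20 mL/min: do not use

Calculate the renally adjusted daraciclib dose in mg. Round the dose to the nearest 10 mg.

380 mg

CrCl = (140 − 68) × 56.9 / (72 × 1.78) = 4096.8 / 128.16 ≈ 32.0 mL/min
CrCl ≈ 32 mL/min → bracket 20–44 mL/min.
47% of 800 mg = 376 mg → 380 mg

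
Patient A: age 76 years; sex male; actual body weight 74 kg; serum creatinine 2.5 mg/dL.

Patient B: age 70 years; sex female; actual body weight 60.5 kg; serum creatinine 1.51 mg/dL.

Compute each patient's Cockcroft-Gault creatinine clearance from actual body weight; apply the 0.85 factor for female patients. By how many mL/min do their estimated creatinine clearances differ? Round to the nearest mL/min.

Patient A: CrCl = (140 − 76) × 74 / (72 × 2.5) = 4736.0 / 180.00 ≈ 26.3 mL/min
Patient B: CrCl = (140 − 70) × 60.5 / (72 × 1.51) × 0.85 = 4235.0 / 108.72 × 0.85 ≈ 33.1 mL/min
|26.3 − 33.1| = 6.8 mL/min

7 mL/min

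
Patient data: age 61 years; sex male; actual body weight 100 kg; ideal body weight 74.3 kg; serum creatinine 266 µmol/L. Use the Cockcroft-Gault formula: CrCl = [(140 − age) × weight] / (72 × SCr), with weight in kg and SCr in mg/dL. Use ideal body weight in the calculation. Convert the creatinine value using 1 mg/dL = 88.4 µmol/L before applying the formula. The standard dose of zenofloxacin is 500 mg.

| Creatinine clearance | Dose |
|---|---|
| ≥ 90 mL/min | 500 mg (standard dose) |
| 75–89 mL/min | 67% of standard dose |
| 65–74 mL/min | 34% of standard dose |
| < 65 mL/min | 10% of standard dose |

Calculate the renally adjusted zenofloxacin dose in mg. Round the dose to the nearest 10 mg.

50 mg

SCr = 266 / 88.4 = 3.009 mg/dL
CrCl = (140 − 61) × 74.3 / (72 × 3.009) = 5869.7 / 216.65 ≈ 27.1 mL/min
CrCl ≈ 27 mL/min → bracket < 65 mL/min.
10% of 500 mg = 50 mg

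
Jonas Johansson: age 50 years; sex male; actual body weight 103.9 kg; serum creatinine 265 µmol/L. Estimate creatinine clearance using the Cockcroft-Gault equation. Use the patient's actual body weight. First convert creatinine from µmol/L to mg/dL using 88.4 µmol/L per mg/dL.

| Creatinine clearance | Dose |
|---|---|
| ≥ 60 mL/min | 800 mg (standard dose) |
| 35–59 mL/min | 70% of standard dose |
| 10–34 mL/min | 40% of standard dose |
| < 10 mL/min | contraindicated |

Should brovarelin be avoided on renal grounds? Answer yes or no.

SCr = 265 / 88.4 = 2.998 mg/dL
CrCl = (140 − 50) × 103.9 / (72 × 2.998) = 9351.0 / 215.86 ≈ 43.3 mL/min
CrCl ≈ 43 mL/min, which is ≥ 10 mL/min.

no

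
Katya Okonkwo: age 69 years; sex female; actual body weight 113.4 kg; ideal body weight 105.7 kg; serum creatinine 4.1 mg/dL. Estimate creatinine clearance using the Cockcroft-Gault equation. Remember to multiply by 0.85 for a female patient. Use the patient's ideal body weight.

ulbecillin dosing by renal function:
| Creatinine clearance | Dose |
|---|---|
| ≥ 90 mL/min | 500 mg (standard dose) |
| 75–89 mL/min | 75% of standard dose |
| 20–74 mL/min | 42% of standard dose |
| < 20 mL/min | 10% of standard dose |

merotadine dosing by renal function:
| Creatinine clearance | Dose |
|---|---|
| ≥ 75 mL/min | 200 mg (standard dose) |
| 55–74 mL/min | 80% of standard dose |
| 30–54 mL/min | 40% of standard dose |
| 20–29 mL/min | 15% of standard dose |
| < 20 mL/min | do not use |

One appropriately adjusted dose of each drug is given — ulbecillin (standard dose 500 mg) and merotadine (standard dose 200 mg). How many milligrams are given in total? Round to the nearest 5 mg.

240 mg

CrCl = (140 − 69) × 105.7 / (72 × 4.1) × 0.85 = 7504.7 / 295.20 × 0.85 ≈ 21.6 mL/min
CrCl ≈ 22 mL/min.
ulbecillin: 20–74 mL/min → 42% of 500 mg = 210 mg.
merotadine: 20–29 mL/min → 15% of 200 mg = 30 mg.
Total = 210 + 30 = 240 mg.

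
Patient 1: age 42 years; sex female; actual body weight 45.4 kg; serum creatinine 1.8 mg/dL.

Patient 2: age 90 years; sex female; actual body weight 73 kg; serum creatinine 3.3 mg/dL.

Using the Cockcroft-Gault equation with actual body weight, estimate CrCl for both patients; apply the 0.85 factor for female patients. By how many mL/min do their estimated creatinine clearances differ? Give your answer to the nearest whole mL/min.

16 mL/min

Patient 1: CrCl = (140 − 42) × 45.4 / (72 × 1.8) × 0.85 = 4449.2 / 129.60 × 0.85 ≈ 29.2 mL/min
Patient 2: CrCl = (140 − 90) × 73 / (72 × 3.3) × 0.85 = 3650.0 / 237.60 × 0.85 ≈ 13.1 mL/min
|29.2 − 13.1| = 16.1 mL/min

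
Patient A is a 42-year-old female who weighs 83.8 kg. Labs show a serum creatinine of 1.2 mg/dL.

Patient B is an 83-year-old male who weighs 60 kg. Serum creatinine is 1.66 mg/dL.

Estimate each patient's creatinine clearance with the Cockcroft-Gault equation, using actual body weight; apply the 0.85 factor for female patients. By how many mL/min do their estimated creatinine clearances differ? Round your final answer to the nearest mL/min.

52 mL/min

Patient A: CrCl = (140 − 42) × 83.8 / (72 × 1.2) × 0.85 = 8212.4 / 86.40 × 0.85 ≈ 80.8 mL/min
Patient B: CrCl = (140 − 83) × 60 / (72 × 1.66) = 3420.0 / 119.52 ≈ 28.6 mL/min
|80.8 − 28.6| = 52.2 mL/min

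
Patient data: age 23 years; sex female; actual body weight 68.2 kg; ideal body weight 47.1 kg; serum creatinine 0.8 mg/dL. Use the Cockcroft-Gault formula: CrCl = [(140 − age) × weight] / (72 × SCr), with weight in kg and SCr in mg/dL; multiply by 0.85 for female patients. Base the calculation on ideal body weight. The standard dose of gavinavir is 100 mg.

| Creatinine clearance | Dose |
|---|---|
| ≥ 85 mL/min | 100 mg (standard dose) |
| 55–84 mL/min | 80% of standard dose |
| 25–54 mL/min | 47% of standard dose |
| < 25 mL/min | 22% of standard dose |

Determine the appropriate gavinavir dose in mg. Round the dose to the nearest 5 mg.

80 mg

CrCl = (140 − 23) × 47.1 / (72 × 0.8) × 0.85 = 5510.7 / 57.60 × 0.85 ≈ 81.3 mL/min
CrCl ≈ 81 mL/min → bracket 55–84 mL/min.
80% of 100 mg = 80 mg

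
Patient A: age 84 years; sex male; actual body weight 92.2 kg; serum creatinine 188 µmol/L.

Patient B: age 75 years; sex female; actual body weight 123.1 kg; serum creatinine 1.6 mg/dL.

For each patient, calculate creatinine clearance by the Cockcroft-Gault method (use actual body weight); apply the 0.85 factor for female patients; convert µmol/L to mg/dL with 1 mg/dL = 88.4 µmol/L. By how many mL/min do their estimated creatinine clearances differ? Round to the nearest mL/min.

Patient A: SCr = 188 / 88.4 = 2.127 mg/dL
Patient A: CrCl = (140 − 84) × 92.2 / (72 × 2.127) = 5163.2 / 153.14 ≈ 33.7 mL/min
Patient B: CrCl = (140 − 75) × 123.1 / (72 × 1.6) × 0.85 = 8001.5 / 115.20 × 0.85 ≈ 59.0 mL/min
|33.7 − 59.0| = 25.3 mL/min

25 mL/min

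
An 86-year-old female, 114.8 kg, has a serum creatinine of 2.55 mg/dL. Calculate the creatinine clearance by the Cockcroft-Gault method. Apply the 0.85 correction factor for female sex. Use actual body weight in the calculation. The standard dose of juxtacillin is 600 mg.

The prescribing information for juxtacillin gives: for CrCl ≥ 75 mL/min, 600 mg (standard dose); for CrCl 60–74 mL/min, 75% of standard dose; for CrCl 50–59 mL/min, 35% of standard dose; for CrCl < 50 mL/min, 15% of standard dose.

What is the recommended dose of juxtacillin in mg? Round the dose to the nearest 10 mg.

90 mg

CrCl = (140 − 86) × 114.8 / (72 × 2.55) × 0.85 = 6199.2 / 183.60 × 0.85 ≈ 28.7 mL/min
CrCl ≈ 29 mL/min → bracket < 50 mL/min.
15% of 600 mg = 90 mg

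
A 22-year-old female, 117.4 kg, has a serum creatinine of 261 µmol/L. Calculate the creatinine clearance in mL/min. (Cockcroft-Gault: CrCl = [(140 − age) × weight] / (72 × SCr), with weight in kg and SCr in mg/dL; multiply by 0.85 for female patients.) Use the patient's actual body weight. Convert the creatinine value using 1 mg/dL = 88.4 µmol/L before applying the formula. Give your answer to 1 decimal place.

SCr = 261 / 88.4 = 2.952 mg/dL
CrCl = (140 − 22) × 117.4 / (72 × 2.952) × 0.85 = 13853.2 / 212.54 × 0.85 ≈ 55.4 mL/min

55.4 mL/min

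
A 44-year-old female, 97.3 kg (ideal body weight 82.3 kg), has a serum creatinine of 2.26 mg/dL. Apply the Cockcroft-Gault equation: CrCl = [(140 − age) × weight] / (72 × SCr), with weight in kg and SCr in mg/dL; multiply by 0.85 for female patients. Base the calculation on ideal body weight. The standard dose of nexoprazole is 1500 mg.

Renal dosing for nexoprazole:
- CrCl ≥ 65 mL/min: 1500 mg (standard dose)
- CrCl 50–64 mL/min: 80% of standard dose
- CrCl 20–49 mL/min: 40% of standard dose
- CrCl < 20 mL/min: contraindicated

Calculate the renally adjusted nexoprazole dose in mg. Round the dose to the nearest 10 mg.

CrCl = (140 − 44) × 82.3 / (72 × 2.26) × 0.85 = 7900.8 / 162.72 × 0.85 ≈ 41.3 mL/min
CrCl ≈ 41 mL/min → bracket 20–49 mL/min.
40% of 1500 mg = 600 mg

600 mg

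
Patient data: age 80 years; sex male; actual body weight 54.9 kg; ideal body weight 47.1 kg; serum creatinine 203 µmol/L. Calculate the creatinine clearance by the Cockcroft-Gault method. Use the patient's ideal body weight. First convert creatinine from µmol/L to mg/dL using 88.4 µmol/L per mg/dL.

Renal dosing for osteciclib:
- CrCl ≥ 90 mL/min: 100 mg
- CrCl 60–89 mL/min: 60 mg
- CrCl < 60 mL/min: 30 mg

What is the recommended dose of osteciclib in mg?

SCr = 203 / 88.4 = 2.296 mg/dL
CrCl = (140 − 80) × 47.1 / (72 × 2.296) = 2826.0 / 165.31 ≈ 17.1 mL/min
CrCl ≈ 17 mL/min → bracket < 60 mL/min.
Dose for this bracket: 30 mg.

30 mg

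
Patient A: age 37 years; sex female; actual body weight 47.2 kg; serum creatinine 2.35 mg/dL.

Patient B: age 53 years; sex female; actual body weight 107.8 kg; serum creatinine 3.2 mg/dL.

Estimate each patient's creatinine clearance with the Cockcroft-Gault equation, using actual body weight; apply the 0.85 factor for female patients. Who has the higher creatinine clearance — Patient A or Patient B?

Patient B

Patient A: CrCl = (140 − 37) × 47.2 / (72 × 2.35) × 0.85 = 4861.6 / 169.20 × 0.85 ≈ 24.4 mL/min
Patient B: CrCl = (140 − 53) × 107.8 / (72 × 3.2) × 0.85 = 9378.6 / 230.40 × 0.85 ≈ 34.6 mL/min
24.4 vs 34.6 mL/min → Patient B is higher.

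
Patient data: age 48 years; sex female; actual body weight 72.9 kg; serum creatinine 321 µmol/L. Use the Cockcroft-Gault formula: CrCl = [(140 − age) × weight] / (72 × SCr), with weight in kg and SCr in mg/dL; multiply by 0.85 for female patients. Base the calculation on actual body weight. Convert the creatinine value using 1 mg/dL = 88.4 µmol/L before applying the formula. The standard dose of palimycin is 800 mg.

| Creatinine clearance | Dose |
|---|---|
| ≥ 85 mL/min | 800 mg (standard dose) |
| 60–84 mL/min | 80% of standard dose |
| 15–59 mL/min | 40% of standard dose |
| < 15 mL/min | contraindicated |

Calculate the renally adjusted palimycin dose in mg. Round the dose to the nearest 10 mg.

320 mg

SCr = 321 / 88.4 = 3.631 mg/dL
CrCl = (140 − 48) × 72.9 / (72 × 3.631) × 0.85 = 6706.8 / 261.43 × 0.85 ≈ 21.8 mL/min
CrCl ≈ 22 mL/min → bracket 15–59 mL/min.
40% of 800 mg = 320 mg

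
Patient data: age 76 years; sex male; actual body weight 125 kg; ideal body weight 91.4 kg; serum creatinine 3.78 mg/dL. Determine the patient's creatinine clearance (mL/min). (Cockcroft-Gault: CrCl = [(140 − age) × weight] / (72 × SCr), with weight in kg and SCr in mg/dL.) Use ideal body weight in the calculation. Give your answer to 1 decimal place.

21.5 mL/min

CrCl = (140 − 76) × 91.4 / (72 × 3.78) = 5849.6 / 272.16 ≈ 21.5 mL/min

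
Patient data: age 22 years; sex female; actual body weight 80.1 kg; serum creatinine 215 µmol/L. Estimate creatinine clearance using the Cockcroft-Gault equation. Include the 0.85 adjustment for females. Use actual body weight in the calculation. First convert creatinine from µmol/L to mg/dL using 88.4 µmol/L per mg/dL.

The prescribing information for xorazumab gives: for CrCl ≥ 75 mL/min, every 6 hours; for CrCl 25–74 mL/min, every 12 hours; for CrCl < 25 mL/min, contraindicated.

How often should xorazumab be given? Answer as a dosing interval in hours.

SCr = 215 / 88.4 = 2.432 mg/dL
CrCl = (140 − 22) × 80.1 / (72 × 2.432) × 0.85 = 9451.8 / 175.10 × 0.85 ≈ 45.9 mL/min
CrCl ≈ 46 mL/min → bracket 25–74 mL/min → every 12 hours.

every 12 hours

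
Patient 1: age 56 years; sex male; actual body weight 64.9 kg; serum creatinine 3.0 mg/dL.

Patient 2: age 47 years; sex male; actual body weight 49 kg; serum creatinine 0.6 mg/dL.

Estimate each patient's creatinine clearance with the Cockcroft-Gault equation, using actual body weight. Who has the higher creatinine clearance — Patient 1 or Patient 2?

Patient 1: CrCl = (140 − 56) × 64.9 / (72 × 3) = 5451.6 / 216.00 ≈ 25.2 mL/min
Patient 2: CrCl = (140 − 47) × 49 / (72 × 0.6) = 4557.0 / 43.20 ≈ 105.5 mL/min
25.2 vs 105.5 mL/min → Patient 2 is higher.

Patient 2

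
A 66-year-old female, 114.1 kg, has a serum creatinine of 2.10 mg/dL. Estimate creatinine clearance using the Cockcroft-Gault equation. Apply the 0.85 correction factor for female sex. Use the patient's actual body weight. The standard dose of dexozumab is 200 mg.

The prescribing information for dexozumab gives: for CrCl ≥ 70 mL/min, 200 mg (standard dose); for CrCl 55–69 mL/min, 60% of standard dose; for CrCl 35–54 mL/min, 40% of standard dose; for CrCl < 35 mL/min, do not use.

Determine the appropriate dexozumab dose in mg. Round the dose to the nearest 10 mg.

CrCl = (140 − 66) × 114.1 / (72 × 2.1) × 0.85 = 8443.4 / 151.20 × 0.85 ≈ 47.5 mL/min
CrCl ≈ 47 mL/min → bracket 35–54 mL/min.
40% of 200 mg = 80 mg

80 mg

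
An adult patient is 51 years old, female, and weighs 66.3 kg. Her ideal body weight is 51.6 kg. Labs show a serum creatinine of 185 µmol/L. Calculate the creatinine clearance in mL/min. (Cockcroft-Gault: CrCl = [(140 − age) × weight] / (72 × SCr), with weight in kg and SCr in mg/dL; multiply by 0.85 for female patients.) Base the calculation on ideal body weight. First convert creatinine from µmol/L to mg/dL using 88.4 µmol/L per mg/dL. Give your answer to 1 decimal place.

25.9 mL/min

SCr = 185 / 88.4 = 2.093 mg/dL
CrCl = (140 − 51) × 51.6 / (72 × 2.093) × 0.85 = 4592.4 / 150.70 × 0.85 ≈ 25.9 mL/min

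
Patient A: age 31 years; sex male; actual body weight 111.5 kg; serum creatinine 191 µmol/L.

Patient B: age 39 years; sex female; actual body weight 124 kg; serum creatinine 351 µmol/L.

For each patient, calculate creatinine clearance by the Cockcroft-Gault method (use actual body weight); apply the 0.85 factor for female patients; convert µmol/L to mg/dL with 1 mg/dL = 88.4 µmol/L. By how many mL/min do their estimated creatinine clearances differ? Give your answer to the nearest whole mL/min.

Patient A: SCr = 191 / 88.4 = 2.161 mg/dL
Patient A: CrCl = (140 − 31) × 111.5 / (72 × 2.161) = 12153.5 / 155.59 ≈ 78.1 mL/min
Patient B: SCr = 351 / 88.4 = 3.971 mg/dL
Patient B: CrCl = (140 − 39) × 124 / (72 × 3.971) × 0.85 = 12524.0 / 285.91 × 0.85 ≈ 37.2 mL/min
|78.1 − 37.2| = 40.9 mL/min

41 mL/min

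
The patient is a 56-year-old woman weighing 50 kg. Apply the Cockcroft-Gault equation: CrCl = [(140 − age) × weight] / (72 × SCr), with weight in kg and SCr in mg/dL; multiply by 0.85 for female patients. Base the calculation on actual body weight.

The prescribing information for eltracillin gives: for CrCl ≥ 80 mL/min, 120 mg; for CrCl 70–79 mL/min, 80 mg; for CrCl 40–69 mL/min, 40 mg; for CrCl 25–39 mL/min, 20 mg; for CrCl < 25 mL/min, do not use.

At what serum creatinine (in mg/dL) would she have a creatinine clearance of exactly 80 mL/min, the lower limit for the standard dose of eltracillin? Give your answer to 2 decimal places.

0.62 mg/dL

Standard dose requires CrCl ≥ 80 mL/min.
Set (140 − 56) × 50 × 0.85 / (72 × SCr) = 80
SCr = (140 − 56) × 50 × 0.85 / (72 × 80) = 0.620 mg/dL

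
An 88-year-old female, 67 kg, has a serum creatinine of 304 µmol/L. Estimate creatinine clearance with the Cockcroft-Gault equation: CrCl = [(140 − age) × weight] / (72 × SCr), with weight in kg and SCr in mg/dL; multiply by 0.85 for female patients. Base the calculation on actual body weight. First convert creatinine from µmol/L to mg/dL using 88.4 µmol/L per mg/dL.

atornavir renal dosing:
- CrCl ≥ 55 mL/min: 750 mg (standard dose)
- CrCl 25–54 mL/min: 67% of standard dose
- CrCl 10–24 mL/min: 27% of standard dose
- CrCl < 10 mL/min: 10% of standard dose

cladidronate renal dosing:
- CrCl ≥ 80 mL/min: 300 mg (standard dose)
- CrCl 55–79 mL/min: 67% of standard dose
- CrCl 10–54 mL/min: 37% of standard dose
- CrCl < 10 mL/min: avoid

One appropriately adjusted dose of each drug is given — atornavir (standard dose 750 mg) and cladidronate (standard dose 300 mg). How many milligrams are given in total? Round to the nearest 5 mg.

SCr = 304 / 88.4 = 3.439 mg/dL
CrCl = (140 − 88) × 67 / (72 × 3.439) × 0.85 = 3484.0 / 247.61 × 0.85 ≈ 12.0 mL/min
CrCl ≈ 12 mL/min.
atornavir: 10–24 mL/min → 27% of 750 mg = 202.5 mg.
cladidronate: 10–54 mL/min → 37% of 300 mg = 111 mg.
Total = 202.5 + 111 = 313.5 mg.

315 mg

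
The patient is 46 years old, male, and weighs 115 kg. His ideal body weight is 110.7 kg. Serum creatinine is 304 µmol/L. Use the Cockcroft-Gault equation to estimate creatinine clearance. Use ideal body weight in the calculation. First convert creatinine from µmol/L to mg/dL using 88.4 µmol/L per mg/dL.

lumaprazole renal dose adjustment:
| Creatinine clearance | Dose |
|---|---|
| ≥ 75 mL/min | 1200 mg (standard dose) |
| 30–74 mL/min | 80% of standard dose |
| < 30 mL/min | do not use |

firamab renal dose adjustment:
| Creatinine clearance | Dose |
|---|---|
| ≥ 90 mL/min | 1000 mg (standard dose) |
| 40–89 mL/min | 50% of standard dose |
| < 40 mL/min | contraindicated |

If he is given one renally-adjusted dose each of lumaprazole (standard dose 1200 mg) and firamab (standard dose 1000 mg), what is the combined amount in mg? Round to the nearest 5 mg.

1460 mg

SCr = 304 / 88.4 = 3.439 mg/dL
CrCl = (140 − 46) × 110.7 / (72 × 3.439) = 10405.8 / 247.61 ≈ 42.0 mL/min
CrCl ≈ 42 mL/min.
lumaprazole: 30–74 mL/min → 80% of 1200 mg = 960 mg.
firamab: 40–89 mL/min → 50% of 1000 mg = 500 mg.
Total = 960 + 500 = 1460 mg.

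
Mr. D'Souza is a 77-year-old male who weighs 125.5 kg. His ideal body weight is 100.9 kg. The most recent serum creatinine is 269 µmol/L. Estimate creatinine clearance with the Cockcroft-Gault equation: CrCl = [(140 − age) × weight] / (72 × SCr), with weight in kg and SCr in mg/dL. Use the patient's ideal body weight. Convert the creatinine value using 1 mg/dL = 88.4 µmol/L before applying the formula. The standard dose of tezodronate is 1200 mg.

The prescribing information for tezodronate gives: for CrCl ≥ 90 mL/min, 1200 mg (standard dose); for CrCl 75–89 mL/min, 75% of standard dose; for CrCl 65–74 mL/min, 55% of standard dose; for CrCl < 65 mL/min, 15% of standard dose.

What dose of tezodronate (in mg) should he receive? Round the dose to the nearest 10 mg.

SCr = 269 / 88.4 = 3.043 mg/dL
CrCl = (140 − 77) × 100.9 / (72 × 3.043) = 6356.7 / 219.10 ≈ 29.0 mL/min
CrCl ≈ 29 mL/min → bracket < 65 mL/min.
15% of 1200 mg = 180 mg

180 mg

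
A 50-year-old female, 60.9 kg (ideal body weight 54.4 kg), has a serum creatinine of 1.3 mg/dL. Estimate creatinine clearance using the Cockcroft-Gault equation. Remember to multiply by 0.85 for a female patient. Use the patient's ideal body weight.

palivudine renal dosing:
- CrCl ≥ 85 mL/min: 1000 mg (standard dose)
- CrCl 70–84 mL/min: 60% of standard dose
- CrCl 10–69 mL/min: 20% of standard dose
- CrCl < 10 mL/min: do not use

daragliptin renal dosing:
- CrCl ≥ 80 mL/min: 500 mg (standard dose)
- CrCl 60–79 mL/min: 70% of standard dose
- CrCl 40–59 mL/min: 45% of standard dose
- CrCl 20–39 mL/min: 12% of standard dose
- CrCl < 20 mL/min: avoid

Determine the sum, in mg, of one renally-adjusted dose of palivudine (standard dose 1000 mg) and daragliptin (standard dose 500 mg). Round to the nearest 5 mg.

CrCl = (140 − 50) × 54.4 / (72 × 1.3) × 0.85 = 4896.0 / 93.60 × 0.85 ≈ 44.5 mL/min
CrCl ≈ 44 mL/min.
palivudine: 10–69 mL/min → 20% of 1000 mg = 200 mg.
daragliptin: 40–59 mL/min → 45% of 500 mg = 225 mg.
Total = 200 + 225 = 425 mg.

425 mg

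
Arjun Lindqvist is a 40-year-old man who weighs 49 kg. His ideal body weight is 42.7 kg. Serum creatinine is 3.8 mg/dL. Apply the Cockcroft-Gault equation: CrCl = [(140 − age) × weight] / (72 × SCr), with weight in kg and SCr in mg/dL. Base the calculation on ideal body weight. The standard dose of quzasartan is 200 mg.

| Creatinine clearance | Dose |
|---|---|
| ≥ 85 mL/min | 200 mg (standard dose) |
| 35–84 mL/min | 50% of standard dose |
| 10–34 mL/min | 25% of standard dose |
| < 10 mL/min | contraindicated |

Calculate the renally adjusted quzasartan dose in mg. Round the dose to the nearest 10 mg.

CrCl = (140 − 40) × 42.7 / (72 × 3.8) = 4270.0 / 273.60 ≈ 15.6 mL/min
CrCl ≈ 16 mL/min → bracket 10–34 mL/min.
25% of 200 mg = 50 mg

50 mg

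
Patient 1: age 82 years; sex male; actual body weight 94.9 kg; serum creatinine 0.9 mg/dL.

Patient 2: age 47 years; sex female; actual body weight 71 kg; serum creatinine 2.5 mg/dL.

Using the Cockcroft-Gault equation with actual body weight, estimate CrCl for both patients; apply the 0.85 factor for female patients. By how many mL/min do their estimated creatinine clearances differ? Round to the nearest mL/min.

54 mL/min

Patient 1: CrCl = (140 − 82) × 94.9 / (72 × 0.9) = 5504.2 / 64.80 ≈ 84.9 mL/min
Patient 2: CrCl = (140 − 47) × 71 / (72 × 2.5) × 0.85 = 6603.0 / 180.00 × 0.85 ≈ 31.2 mL/min
|84.9 − 31.2| = 53.7 mL/min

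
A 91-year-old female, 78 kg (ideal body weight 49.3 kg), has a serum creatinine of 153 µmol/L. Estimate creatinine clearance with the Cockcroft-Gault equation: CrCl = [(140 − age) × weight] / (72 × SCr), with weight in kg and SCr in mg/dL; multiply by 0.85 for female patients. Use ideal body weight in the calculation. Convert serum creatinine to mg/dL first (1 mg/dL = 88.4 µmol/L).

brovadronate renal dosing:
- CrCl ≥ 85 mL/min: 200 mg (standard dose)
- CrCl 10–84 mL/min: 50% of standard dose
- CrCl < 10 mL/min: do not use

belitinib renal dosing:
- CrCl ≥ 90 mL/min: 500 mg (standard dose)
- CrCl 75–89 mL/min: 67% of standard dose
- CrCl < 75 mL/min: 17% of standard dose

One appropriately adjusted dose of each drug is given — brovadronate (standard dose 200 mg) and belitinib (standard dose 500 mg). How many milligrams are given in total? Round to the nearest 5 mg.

SCr = 153 / 88.4 = 1.731 mg/dL
CrCl = (140 − 91) × 49.3 / (72 × 1.731) × 0.85 = 2415.7 / 124.63 × 0.85 ≈ 16.5 mL/min
CrCl ≈ 16 mL/min.
brovadronate: 10–84 mL/min → 50% of 200 mg = 100 mg.
belitinib: < 75 mL/min → 17% of 500 mg = 85 mg.
Total = 100 + 85 = 185 mg.

185 mg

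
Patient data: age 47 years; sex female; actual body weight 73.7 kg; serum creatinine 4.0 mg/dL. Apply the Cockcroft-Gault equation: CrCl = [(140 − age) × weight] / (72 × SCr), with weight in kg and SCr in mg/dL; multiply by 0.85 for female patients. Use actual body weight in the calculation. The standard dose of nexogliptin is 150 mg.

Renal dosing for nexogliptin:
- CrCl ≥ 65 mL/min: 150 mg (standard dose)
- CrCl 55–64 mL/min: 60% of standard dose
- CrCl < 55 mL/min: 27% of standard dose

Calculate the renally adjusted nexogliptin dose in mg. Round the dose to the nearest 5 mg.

40 mg

CrCl = (140 − 47) × 73.7 / (72 × 4) × 0.85 = 6854.1 / 288.00 × 0.85 ≈ 20.2 mL/min
CrCl ≈ 20 mL/min → bracket < 55 mL/min.
27% of 150 mg = 40.5 mg → 40 mg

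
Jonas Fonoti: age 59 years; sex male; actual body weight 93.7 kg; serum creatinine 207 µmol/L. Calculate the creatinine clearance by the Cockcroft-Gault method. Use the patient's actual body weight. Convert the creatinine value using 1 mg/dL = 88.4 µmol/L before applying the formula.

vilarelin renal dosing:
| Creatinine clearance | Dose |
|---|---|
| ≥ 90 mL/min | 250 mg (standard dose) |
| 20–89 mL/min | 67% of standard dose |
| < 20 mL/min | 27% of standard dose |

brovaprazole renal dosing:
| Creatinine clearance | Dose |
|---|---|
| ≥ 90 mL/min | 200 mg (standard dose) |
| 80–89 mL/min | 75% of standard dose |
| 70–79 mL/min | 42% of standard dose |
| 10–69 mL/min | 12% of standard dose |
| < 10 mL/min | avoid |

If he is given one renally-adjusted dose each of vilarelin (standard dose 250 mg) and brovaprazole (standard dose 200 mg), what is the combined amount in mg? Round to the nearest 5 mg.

190 mg

SCr = 207 / 88.4 = 2.342 mg/dL
CrCl = (140 − 59) × 93.7 / (72 × 2.342) = 7589.7 / 168.62 ≈ 45.0 mL/min
CrCl ≈ 45 mL/min.
vilarelin: 20–89 mL/min → 67% of 250 mg = 167.5 mg.
brovaprazole: 10–69 mL/min → 12% of 200 mg = 24 mg.
Total = 167.5 + 24 = 191.5 mg.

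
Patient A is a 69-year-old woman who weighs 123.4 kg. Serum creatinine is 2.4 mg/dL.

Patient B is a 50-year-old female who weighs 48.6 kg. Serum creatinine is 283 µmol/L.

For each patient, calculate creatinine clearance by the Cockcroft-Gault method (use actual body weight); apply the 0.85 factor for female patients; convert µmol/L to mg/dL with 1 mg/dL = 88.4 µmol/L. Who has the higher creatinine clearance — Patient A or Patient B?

Patient A: CrCl = (140 − 69) × 123.4 / (72 × 2.4) × 0.85 = 8761.4 / 172.80 × 0.85 ≈ 43.1 mL/min
Patient B: SCr = 283 / 88.4 = 3.201 mg/dL
Patient B: CrCl = (140 − 50) × 48.6 / (72 × 3.201) × 0.85 = 4374.0 / 230.47 × 0.85 ≈ 16.1 mL/min
43.1 vs 16.1 mL/min → Patient A is higher.

Patient A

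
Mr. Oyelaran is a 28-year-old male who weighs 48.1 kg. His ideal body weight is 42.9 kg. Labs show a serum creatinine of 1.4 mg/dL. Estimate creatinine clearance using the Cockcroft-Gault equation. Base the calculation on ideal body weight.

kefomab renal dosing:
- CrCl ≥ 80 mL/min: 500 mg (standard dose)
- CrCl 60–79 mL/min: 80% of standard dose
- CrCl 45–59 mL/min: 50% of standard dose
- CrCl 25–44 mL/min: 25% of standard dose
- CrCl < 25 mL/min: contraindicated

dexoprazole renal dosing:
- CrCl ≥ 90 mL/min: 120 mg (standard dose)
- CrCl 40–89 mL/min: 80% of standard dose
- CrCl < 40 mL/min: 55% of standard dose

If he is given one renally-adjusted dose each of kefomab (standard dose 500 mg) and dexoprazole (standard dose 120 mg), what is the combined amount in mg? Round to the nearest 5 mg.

CrCl = (140 − 28) × 42.9 / (72 × 1.4) = 4804.8 / 100.80 ≈ 47.7 mL/min
CrCl ≈ 48 mL/min.
kefomab: 45–59 mL/min → 50% of 500 mg = 250 mg.
dexoprazole: 40–89 mL/min → 80% of 120 mg = 96 mg.
Total = 250 + 96 = 346 mg.

345 mg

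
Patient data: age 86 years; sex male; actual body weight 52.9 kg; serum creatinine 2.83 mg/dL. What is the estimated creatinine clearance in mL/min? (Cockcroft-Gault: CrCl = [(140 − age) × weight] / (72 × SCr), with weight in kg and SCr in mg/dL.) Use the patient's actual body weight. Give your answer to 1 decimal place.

CrCl = (140 − 86) × 52.9 / (72 × 2.83) = 2856.6 / 203.76 ≈ 14.0 mL/min

14.0 mL/min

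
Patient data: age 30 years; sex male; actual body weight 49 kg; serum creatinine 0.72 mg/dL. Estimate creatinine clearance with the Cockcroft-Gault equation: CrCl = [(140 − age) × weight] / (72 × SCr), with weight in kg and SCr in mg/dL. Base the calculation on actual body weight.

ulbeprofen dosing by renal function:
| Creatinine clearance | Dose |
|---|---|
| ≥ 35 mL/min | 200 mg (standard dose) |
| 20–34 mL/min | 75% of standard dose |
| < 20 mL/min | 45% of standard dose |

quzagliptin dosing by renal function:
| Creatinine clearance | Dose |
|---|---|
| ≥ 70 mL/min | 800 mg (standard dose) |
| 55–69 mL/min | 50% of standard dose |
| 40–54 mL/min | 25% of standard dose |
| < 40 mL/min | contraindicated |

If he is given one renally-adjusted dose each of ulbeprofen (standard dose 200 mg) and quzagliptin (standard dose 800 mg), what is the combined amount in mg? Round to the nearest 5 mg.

1000 mg

CrCl = (140 − 30) × 49 / (72 × 0.72) = 5390.0 / 51.84 ≈ 104.0 mL/min
CrCl ≈ 104 mL/min.
ulbeprofen: ≥ 35 mL/min → 100% of 200 mg = 200 mg.
quzagliptin: ≥ 70 mL/min → 100% of 800 mg = 800 mg.
Total = 200 + 800 = 1000 mg.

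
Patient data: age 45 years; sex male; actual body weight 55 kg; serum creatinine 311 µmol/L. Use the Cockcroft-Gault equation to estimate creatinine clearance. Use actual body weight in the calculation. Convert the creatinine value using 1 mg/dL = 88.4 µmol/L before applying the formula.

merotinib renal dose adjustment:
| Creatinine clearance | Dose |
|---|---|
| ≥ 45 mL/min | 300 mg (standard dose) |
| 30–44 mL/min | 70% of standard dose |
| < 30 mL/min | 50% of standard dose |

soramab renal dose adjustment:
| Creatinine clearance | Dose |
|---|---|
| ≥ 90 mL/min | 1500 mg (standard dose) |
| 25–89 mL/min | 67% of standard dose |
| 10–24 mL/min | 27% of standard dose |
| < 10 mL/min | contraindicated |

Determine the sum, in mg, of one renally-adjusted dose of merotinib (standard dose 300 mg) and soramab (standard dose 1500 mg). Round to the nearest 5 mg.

555 mg

SCr = 311 / 88.4 = 3.518 mg/dL
CrCl = (140 − 45) × 55 / (72 × 3.518) = 5225.0 / 253.30 ≈ 20.6 mL/min
CrCl ≈ 21 mL/min.
merotinib: < 30 mL/min → 50% of 300 mg = 150 mg.
soramab: 10–24 mL/min → 27% of 1500 mg = 405 mg.
Total = 150 + 405 = 555 mg.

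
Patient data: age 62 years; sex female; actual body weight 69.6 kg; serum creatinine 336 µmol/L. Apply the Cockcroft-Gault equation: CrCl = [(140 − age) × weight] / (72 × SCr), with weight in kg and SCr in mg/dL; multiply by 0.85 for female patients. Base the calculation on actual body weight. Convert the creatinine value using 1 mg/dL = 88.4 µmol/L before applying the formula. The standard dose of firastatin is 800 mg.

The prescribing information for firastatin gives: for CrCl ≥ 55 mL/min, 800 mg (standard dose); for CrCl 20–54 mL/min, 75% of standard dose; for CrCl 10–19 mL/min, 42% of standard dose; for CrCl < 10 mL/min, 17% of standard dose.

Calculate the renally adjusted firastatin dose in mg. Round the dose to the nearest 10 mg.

SCr = 336 / 88.4 = 3.801 mg/dL
CrCl = (140 − 62) × 69.6 / (72 × 3.801) × 0.85 = 5428.8 / 273.67 × 0.85 ≈ 16.9 mL/min
CrCl ≈ 17 mL/min → bracket 10–19 mL/min.
42% of 800 mg = 336 mg → 340 mg

340 mg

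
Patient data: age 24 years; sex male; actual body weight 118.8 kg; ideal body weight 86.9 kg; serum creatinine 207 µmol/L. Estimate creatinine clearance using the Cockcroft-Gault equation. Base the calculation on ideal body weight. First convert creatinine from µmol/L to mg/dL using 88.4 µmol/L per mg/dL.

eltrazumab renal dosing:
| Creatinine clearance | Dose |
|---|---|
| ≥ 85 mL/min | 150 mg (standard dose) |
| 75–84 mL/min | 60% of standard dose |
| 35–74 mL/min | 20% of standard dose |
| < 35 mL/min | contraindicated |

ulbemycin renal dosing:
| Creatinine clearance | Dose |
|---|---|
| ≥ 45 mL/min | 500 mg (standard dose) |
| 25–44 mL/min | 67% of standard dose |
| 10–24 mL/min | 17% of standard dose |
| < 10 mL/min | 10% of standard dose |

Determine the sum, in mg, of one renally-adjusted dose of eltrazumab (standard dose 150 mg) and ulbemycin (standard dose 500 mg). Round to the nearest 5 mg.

SCr = 207 / 88.4 = 2.342 mg/dL
CrCl = (140 − 24) × 86.9 / (72 × 2.342) = 10080.4 / 168.62 ≈ 59.8 mL/min
CrCl ≈ 60 mL/min.
eltrazumab: 35–74 mL/min → 20% of 150 mg = 30 mg.
ulbemycin: ≥ 45 mL/min → 100% of 500 mg = 500 mg.
Total = 30 + 500 = 530 mg.

530 mg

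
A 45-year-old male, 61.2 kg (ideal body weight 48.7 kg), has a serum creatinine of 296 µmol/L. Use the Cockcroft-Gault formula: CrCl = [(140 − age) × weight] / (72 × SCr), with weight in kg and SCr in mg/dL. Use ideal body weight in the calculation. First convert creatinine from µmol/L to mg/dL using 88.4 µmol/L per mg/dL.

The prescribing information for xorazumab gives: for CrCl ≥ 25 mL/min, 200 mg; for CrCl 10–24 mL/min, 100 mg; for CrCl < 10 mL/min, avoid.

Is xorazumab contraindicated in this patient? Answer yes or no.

SCr = 296 / 88.4 = 3.348 mg/dL
CrCl = (140 − 45) × 48.7 / (72 × 3.348) = 4626.5 / 241.06 ≈ 19.2 mL/min
CrCl ≈ 19 mL/min, which is ≥ 10 mL/min.

no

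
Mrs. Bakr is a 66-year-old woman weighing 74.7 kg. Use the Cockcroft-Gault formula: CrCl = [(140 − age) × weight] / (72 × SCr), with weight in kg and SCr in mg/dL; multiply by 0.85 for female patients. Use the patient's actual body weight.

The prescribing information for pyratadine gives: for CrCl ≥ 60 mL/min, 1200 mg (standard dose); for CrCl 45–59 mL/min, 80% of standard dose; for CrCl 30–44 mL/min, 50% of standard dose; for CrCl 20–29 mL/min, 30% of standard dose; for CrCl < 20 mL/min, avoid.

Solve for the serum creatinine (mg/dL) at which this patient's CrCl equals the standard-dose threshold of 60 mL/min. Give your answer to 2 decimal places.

1.09 mg/dL

Standard dose requires CrCl ≥ 60 mL/min.
Set (140 − 66) × 74.7 × 0.85 / (72 × SCr) = 60
SCr = (140 − 66) × 74.7 × 0.85 / (72 × 60) = 1.088 mg/dL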